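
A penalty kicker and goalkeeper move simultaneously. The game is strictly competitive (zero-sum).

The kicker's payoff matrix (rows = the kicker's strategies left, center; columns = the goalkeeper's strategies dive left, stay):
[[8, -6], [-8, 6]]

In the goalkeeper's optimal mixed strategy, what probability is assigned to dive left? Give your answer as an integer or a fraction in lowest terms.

3/7

Row minima are -6 and -8, so the kicker's maximin is -6; column maxima are 8 and 6, so the goalkeeper's minimax is 6. These differ, so the equilibrium is in mixed strategies.
Let the goalkeeper play dive left with probability q. The kicker is indifferent when 8q − 6(1−q) = −8q + 6(1−q), giving q = 3/7.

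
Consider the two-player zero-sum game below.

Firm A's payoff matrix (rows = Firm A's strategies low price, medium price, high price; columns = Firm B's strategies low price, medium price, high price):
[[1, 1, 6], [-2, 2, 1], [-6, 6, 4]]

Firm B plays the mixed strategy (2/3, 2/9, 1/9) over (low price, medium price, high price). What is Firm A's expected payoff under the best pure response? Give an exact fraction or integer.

low price: (1)·(2/3) + (1)·(2/9) + (6)·(1/9) = 14/9.
medium price: (-2)·(2/3) + (2)·(2/9) + (1)·(1/9) = -7/9.
high price: (-6)·(2/3) + (6)·(2/9) + (4)·(1/9) = -20/9.
The best pure response is low price with expected payoff 14/9.

14/9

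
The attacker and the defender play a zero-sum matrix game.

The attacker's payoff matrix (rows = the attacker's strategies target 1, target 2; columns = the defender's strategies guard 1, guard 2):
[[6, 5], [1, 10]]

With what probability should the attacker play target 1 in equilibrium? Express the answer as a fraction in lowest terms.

Row minima are 5 and 1, so the attacker's maximin is 5; column maxima are 6 and 10, so the defender's minimax is 6. These differ, so the equilibrium is in mixed strategies.
Let the attacker play target 1 with probability p. The defender is indifferent when 6p + (1−p) = 5p + 10(1−p), giving p = 9/10.

9/10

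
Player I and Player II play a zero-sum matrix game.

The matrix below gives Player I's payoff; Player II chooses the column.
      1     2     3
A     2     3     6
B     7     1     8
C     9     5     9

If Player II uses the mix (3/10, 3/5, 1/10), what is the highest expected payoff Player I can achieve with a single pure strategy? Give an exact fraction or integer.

33/5

A: (2)·(3/10) + (3)·(3/5) + (6)·(1/10) = 3.
B: (7)·(3/10) + (1)·(3/5) + (8)·(1/10) = 7/2.
C: (9)·(3/10) + (5)·(3/5) + (9)·(1/10) = 33/5.
The best pure response is C with expected payoff 33/5.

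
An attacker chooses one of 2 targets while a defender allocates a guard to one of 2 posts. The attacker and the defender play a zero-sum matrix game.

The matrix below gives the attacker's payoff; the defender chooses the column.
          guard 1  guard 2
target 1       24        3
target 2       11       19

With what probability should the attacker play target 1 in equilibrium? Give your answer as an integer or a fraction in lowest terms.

8/29

Row minima are 3 and 11, so the attacker's maximin is 11; column maxima are 24 and 19, so the defender's minimax is 19. These differ, so the equilibrium is in mixed strategies.
Let the attacker play target 1 with probability p. The defender is indifferent when 24p + 11(1−p) = 3p + 19(1−p), giving p = 8/29.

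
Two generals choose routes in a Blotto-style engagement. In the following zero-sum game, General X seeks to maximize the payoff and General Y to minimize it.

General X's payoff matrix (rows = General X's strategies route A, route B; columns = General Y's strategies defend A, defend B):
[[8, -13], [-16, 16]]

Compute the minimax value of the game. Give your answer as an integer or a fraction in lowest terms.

-80/53

Row minima are -13 and -16, so General X's maximin is -13; column maxima are 8 and 16, so General Y's minimax is 8. These differ, so the equilibrium is in mixed strategies.
Let General X play route A with probability p. General Y is indifferent when 8p − 16(1−p) = −13p + 16(1−p), giving p = 32/53.
Let General Y play defend A with probability q. General X is indifferent when 8q − 13(1−q) = −16q + 16(1−q), giving q = 29/53.
The value is 8·(29/53) + (-13)·(24/53) = -80/53.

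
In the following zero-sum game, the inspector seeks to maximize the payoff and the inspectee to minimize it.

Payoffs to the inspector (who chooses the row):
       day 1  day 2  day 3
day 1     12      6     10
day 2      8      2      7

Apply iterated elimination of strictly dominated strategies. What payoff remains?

Row day 2 is strictly dominated by row day 1 (12>8, 6>2, 10>7); eliminate day 2.
Column day 1 is strictly dominated by day 2 for the inspectee (6<12); eliminate day 1.
Column day 3 is strictly dominated by day 2 for the inspectee (6<10); eliminate day 3.
Only (day 1, day 2) remains, with payoff 6.

6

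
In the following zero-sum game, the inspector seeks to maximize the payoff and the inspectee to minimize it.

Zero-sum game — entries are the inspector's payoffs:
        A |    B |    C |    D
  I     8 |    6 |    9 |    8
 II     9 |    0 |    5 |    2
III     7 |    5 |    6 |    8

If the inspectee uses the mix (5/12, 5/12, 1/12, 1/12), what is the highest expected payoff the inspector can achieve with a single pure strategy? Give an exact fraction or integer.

29/4

I: (8)·(5/12) + (6)·(5/12) + (9)·(1/12) + (8)·(1/12) = 29/4.
II: (9)·(5/12) + (0)·(5/12) + (5)·(1/12) + (2)·(1/12) = 13/3.
III: (7)·(5/12) + (5)·(5/12) + (6)·(1/12) + (8)·(1/12) = 37/6.
The best pure response is I with expected payoff 29/4.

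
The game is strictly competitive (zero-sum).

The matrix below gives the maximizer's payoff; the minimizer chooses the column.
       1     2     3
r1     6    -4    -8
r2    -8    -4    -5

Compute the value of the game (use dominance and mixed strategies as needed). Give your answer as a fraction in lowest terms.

Column 2 is strictly dominated by 3 for the minimizer (it gives the maximizer more in every row).
The remaining 2×2 game on (r1, r2) × (1, 3) has no saddle point. Let the maximizer play r1 with probability p; indifference gives 6p − 8(1−p) = −8p − 5(1−p), so p = 3/17.
Similarly the minimizer's optimal q on 1 is 3/17, and the value is 6·(3/17) + (-8)·(14/17) = -94/17.

-94/17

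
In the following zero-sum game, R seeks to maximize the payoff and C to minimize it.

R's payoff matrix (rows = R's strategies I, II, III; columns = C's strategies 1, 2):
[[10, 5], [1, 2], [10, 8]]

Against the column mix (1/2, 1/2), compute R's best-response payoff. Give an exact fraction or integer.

9

I: (10)·(1/2) + (5)·(1/2) = 15/2.
II: (1)·(1/2) + (2)·(1/2) = 3/2.
III: (10)·(1/2) + (8)·(1/2) = 9.
The best pure response is III with expected payoff 9.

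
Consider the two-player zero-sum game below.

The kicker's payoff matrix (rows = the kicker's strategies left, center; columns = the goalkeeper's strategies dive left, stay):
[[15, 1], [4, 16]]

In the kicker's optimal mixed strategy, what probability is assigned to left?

6/13

Row minima are 1 and 4, so the kicker's maximin is 4; column maxima are 15 and 16, so the goalkeeper's minimax is 15. These differ, so the equilibrium is in mixed strategies.
Let the kicker play left with probability p. The goalkeeper is indifferent when 15p + 4(1−p) = p + 16(1−p), giving p = 6/13.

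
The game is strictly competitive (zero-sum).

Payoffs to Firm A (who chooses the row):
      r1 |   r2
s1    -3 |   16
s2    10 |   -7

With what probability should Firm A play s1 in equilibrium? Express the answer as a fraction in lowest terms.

Row minima are -3 and -7, so Firm A's maximin is -3; column maxima are 10 and 16, so Firm B's minimax is 10. These differ, so the equilibrium is in mixed strategies.
Let Firm A play s1 with probability p. Firm B is indifferent when −3p + 10(1−p) = 16p − 7(1−p), giving p = 17/36.

17/36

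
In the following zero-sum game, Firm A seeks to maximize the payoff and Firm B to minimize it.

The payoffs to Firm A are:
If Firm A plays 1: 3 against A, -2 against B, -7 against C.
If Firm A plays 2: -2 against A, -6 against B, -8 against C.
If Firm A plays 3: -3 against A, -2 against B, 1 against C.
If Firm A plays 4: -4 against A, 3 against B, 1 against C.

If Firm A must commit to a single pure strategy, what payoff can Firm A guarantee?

The worst-case payoff for each row is 1: -7, 2: -8, 3: -3, 4: -4.
The best of these is -3.

-3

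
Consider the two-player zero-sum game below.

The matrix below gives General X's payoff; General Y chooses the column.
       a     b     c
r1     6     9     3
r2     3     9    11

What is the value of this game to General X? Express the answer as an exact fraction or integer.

Column b is strictly dominated by a for General Y (it gives General X more in every row).
The remaining 2×2 game on (r1, r2) × (a, c) has no saddle point. Let General X play r1 with probability p; indifference gives 6p + 3(1−p) = 3p + 11(1−p), so p = 8/11.
Similarly General Y's optimal q on a is 8/11, and the value is 6·(8/11) + (3)·(3/11) = 57/11.

57/11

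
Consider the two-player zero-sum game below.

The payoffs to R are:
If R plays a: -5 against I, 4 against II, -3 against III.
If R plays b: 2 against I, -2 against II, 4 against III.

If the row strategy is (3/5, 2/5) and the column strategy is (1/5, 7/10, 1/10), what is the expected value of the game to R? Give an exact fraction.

33/50

Against (1/5, 7/10, 1/10), each row's expected payoff is a: 3/2; b: -3/5.
Taking the (3/5, 2/5)-weighted average: (3/5)·(3/2) + (2/5)·(-3/5) = 33/50.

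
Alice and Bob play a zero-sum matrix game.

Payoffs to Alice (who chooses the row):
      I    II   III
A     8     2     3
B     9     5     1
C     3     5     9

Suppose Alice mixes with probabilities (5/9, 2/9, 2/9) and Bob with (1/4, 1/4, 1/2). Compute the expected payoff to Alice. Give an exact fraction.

Against (1/4, 1/4, 1/2), each row's expected payoff is A: 4; B: 4; C: 13/2.
Taking the (5/9, 2/9, 2/9)-weighted average: (5/9)·(4) + (2/9)·(4) + (2/9)·(13/2) = 41/9.

41/9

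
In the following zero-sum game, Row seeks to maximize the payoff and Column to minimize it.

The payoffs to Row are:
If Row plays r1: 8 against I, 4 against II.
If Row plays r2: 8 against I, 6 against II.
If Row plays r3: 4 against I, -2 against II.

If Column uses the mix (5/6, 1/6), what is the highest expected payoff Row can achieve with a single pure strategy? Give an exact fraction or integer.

r1: (8)·(5/6) + (4)·(1/6) = 22/3.
r2: (8)·(5/6) + (6)·(1/6) = 23/3.
r3: (4)·(5/6) + (-2)·(1/6) = 3.
The best pure response is r2 with expected payoff 23/3.

23/3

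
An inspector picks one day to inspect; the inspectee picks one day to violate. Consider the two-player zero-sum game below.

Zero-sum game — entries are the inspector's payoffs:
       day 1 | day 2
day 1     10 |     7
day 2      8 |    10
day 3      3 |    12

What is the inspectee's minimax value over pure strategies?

The worst case (largest entry) in each column is day 1: 10, day 2: 12.
The best (smallest) of these is 10.

10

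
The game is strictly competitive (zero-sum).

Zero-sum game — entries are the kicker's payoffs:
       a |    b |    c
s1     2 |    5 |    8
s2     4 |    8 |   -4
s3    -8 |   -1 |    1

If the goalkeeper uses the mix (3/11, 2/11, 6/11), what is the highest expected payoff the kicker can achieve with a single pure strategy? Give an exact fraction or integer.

s1: (2)·(3/11) + (5)·(2/11) + (8)·(6/11) = 64/11.
s2: (4)·(3/11) + (8)·(2/11) + (-4)·(6/11) = 4/11.
s3: (-8)·(3/11) + (-1)·(2/11) + (1)·(6/11) = -20/11.
The best pure response is s1 with expected payoff 64/11.

64/11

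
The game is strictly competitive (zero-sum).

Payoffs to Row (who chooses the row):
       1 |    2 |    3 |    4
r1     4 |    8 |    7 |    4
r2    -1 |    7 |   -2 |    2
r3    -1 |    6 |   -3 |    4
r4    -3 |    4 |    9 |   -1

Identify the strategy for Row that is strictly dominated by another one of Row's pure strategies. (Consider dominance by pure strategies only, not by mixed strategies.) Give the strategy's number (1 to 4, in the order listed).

Compare r2 with r1: 4 > -1, 8 > 7, 7 > -2, 4 > 2.
So r1 strictly dominates r2 for Row; r2 is strictly dominated.

2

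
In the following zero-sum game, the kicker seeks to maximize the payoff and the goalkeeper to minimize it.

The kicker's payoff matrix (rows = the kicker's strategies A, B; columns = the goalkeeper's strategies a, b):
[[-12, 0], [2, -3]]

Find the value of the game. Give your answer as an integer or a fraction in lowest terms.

-36/17

Row minima are -12 and -3, so the kicker's maximin is -3; column maxima are 2 and 0, so the goalkeeper's minimax is 0. These differ, so the equilibrium is in mixed strategies.
Let the kicker play A with probability p. The goalkeeper is indifferent when −12p + 2(1−p) = −3(1−p), giving p = 5/17.
Let the goalkeeper play a with probability q. The kicker is indifferent when −12q = 2q − 3(1−q), giving q = 3/17.
The value is -12·(3/17) + (0)·(14/17) = -36/17.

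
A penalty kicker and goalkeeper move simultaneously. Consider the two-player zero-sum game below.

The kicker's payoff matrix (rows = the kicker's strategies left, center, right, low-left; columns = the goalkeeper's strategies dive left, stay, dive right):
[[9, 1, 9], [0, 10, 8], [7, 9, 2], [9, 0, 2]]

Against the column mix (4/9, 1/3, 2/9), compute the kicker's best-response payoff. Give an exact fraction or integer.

59/9

left: (9)·(4/9) + (1)·(1/3) + (9)·(2/9) = 19/3.
center: (0)·(4/9) + (10)·(1/3) + (8)·(2/9) = 46/9.
right: (7)·(4/9) + (9)·(1/3) + (2)·(2/9) = 59/9.
low-left: (9)·(4/9) + (0)·(1/3) + (2)·(2/9) = 40/9.
The best pure response is right with expected payoff 59/9.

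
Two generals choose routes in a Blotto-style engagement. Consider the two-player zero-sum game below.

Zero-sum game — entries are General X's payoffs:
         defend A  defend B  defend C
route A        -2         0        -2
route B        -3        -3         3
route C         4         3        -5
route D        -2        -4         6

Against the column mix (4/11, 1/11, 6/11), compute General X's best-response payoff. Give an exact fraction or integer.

24/11

route A: (-2)·(4/11) + (0)·(1/11) + (-2)·(6/11) = -20/11.
route B: (-3)·(4/11) + (-3)·(1/11) + (3)·(6/11) = 3/11.
route C: (4)·(4/11) + (3)·(1/11) + (-5)·(6/11) = -1.
route D: (-2)·(4/11) + (-4)·(1/11) + (6)·(6/11) = 24/11.
The best pure response is route D with expected payoff 24/11.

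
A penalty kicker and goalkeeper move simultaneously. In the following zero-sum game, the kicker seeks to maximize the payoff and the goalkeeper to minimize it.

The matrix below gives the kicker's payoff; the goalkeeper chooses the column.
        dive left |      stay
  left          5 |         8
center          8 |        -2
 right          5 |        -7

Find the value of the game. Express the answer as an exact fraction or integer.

Row right is strictly dominated by row center, so the kicker never plays it.
The remaining 2×2 game on (left, center) × (dive left, stay) has no saddle point. Let the kicker play left with probability p; indifference gives 5p + 8(1−p) = 8p − 2(1−p), so p = 10/13.
Similarly the goalkeeper's optimal q on dive left is 10/13, and the value is 5·(10/13) + (8)·(3/13) = 74/13.

74/13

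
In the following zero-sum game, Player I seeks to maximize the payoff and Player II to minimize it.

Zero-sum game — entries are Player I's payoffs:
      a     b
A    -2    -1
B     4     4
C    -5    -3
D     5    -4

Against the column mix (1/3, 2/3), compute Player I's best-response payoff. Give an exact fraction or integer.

4

A: (-2)·(1/3) + (-1)·(2/3) = -4/3.
B: (4)·(1/3) + (4)·(2/3) = 4.
C: (-5)·(1/3) + (-3)·(2/3) = -11/3.
D: (5)·(1/3) + (-4)·(2/3) = -1.
The best pure response is B with expected payoff 4.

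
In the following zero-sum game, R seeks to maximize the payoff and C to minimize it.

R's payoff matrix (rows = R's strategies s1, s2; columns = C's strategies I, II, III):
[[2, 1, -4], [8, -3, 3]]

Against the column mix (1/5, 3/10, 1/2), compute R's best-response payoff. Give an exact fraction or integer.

11/5

s1: (2)·(1/5) + (1)·(3/10) + (-4)·(1/2) = -13/10.
s2: (8)·(1/5) + (-3)·(3/10) + (3)·(1/2) = 11/5.
The best pure response is s2 with expected payoff 11/5.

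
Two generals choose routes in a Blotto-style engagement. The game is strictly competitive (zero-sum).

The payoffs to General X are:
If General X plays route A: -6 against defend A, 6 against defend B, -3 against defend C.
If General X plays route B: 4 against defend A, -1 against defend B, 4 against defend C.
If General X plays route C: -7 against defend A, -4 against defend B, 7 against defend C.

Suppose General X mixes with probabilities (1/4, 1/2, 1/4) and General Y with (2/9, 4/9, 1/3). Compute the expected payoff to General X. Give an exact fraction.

13/18

Against (2/9, 4/9, 1/3), each row's expected payoff is route A: 1/3; route B: 16/9; route C: -1.
Taking the (1/4, 1/2, 1/4)-weighted average: (1/4)·(1/3) + (1/2)·(16/9) + (1/4)·(-1) = 13/18.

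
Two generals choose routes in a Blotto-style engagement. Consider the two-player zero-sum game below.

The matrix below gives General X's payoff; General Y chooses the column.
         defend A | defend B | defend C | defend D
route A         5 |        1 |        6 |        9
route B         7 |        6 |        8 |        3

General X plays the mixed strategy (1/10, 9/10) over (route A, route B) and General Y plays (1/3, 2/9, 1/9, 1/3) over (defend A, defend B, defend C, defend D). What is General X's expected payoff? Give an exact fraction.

50/9

Against (1/3, 2/9, 1/9, 1/3), each row's expected payoff is route A: 50/9; route B: 50/9.
Taking the (1/10, 9/10)-weighted average: (1/10)·(50/9) + (9/10)·(50/9) = 50/9.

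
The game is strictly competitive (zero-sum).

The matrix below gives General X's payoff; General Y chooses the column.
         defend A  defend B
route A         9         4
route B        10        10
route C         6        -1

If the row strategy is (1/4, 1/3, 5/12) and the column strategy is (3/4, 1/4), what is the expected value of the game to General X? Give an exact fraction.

169/24

Against (3/4, 1/4), each row's expected payoff is route A: 31/4; route B: 10; route C: 17/4.
Taking the (1/4, 1/3, 5/12)-weighted average: (1/4)·(31/4) + (1/3)·(10) + (5/12)·(17/4) = 169/24.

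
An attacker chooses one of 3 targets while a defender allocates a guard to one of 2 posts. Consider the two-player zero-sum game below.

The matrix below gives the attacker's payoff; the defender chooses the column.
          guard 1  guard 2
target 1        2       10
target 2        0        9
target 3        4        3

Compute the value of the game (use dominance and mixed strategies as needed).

Row target 2 is strictly dominated by row target 1, so the attacker never plays it.
The remaining 2×2 game on (target 1, target 3) × (guard 1, guard 2) has no saddle point. Let the attacker play target 1 with probability p; indifference gives 2p + 4(1−p) = 10p + 3(1−p), so p = 1/9.
Similarly the defender's optimal q on guard 1 is 7/9, and the value is 2·(7/9) + (10)·(2/9) = 34/9.

34/9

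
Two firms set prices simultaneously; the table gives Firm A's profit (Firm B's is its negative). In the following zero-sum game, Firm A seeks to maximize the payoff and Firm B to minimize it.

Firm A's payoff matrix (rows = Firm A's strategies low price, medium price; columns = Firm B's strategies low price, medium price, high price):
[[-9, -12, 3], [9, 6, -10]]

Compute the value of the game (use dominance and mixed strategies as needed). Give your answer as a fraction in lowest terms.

Column low price is strictly dominated by medium price for Firm B (it gives Firm A more in every row).
The remaining 2×2 game on (low price, medium price) × (medium price, high price) has no saddle point. Let Firm A play low price with probability p; indifference gives −12p + 6(1−p) = 3p − 10(1−p), so p = 16/31.
Similarly Firm B's optimal q on medium price is 13/31, and the value is -12·(13/31) + (3)·(18/31) = -102/31.

-102/31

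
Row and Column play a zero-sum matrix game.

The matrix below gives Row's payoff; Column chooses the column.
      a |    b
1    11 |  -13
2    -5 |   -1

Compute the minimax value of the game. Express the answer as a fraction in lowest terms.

Row minima are -13 and -5, so Row's maximin is -5; column maxima are 11 and -1, so Column's minimax is -1. These differ, so the equilibrium is in mixed strategies.
Let Row play 1 with probability p. Column is indifferent when 11p − 5(1−p) = −13p − (1−p), giving p = 1/7.
Let Column play a with probability q. Row is indifferent when 11q − 13(1−q) = −5q − (1−q), giving q = 3/7.
The value is 11·(3/7) + (-13)·(4/7) = -19/7.

-19/7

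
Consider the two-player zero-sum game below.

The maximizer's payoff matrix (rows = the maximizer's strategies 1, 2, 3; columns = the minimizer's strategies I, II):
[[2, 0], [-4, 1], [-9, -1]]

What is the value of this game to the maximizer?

Row 3 is strictly dominated by row 2, so the maximizer never plays it.
The remaining 2×2 game on (1, 2) × (I, II) has no saddle point. Let the maximizer play 1 with probability p; indifference gives 2p − 4(1−p) = (1−p), so p = 5/7.
Similarly the minimizer's optimal q on I is 1/7, and the value is 2·(1/7) + (0)·(6/7) = 2/7.

2/7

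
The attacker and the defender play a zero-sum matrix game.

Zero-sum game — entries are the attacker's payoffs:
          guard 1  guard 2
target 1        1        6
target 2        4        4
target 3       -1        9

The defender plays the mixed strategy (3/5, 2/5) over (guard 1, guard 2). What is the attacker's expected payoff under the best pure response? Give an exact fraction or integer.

4

target 1: (1)·(3/5) + (6)·(2/5) = 3.
target 2: (4)·(3/5) + (4)·(2/5) = 4.
target 3: (-1)·(3/5) + (9)·(2/5) = 3.
The best pure response is target 2 with expected payoff 4.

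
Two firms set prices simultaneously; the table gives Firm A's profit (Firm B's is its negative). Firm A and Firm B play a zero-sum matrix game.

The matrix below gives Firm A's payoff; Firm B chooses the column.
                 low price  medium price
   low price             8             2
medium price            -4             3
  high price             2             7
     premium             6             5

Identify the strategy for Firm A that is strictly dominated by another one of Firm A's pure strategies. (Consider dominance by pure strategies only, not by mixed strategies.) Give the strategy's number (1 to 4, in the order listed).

2

Compare medium price with high price: 2 > -4, 7 > 3.
So high price strictly dominates medium price for Firm A; medium price is strictly dominated.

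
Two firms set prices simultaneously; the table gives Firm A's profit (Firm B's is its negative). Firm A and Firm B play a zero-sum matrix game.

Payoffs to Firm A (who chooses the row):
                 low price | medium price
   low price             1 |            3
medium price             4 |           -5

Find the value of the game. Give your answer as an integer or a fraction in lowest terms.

17/11

Row minima are 1 and -5, so Firm A's maximin is 1; column maxima are 4 and 3, so Firm B's minimax is 3. These differ, so the equilibrium is in mixed strategies.
Let Firm A play low price with probability p. Firm B is indifferent when p + 4(1−p) = 3p − 5(1−p), giving p = 9/11.
Let Firm B play low price with probability q. Firm A is indifferent when q + 3(1−q) = 4q − 5(1−q), giving q = 8/11.
The value is 1·(8/11) + (3)·(3/11) = 17/11.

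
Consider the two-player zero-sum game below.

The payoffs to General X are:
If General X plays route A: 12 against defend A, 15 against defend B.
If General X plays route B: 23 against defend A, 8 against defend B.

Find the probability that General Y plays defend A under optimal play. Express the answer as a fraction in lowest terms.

7/18

Row minima are 12 and 8, so General X's maximin is 12; column maxima are 23 and 15, so General Y's minimax is 15. These differ, so the equilibrium is in mixed strategies.
Let General Y play defend A with probability q. General X is indifferent when 12q + 15(1−q) = 23q + 8(1−q), giving q = 7/18.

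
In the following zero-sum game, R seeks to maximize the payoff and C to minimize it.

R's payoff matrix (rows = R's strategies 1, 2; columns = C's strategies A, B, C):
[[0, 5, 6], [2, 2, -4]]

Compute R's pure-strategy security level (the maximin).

The worst-case payoff for each row is 1: 0, 2: -4.
The best of these is 0.

0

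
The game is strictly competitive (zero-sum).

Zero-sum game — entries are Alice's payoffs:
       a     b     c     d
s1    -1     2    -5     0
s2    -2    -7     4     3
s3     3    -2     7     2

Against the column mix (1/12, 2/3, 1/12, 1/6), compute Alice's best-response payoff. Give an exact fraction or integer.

5/6

s1: (-1)·(1/12) + (2)·(2/3) + (-5)·(1/12) + (0)·(1/6) = 5/6.
s2: (-2)·(1/12) + (-7)·(2/3) + (4)·(1/12) + (3)·(1/6) = -4.
s3: (3)·(1/12) + (-2)·(2/3) + (7)·(1/12) + (2)·(1/6) = -1/6.
The best pure response is s1 with expected payoff 5/6.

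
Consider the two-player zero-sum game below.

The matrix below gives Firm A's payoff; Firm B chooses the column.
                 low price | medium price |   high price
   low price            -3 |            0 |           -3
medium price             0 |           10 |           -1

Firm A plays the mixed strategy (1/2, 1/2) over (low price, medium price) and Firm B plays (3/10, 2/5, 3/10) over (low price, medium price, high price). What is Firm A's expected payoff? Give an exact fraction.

Against (3/10, 2/5, 3/10), each row's expected payoff is low price: -9/5; medium price: 37/10.
Taking the (1/2, 1/2)-weighted average: (1/2)·(-9/5) + (1/2)·(37/10) = 19/20.

19/20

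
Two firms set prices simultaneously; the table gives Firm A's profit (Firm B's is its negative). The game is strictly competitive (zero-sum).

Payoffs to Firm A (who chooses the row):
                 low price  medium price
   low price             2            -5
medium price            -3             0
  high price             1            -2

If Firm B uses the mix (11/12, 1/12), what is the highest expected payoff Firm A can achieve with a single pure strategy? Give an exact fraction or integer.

low price: (2)·(11/12) + (-5)·(1/12) = 17/12.
medium price: (-3)·(11/12) + (0)·(1/12) = -11/4.
high price: (1)·(11/12) + (-2)·(1/12) = 3/4.
The best pure response is low price with expected payoff 17/12.

17/12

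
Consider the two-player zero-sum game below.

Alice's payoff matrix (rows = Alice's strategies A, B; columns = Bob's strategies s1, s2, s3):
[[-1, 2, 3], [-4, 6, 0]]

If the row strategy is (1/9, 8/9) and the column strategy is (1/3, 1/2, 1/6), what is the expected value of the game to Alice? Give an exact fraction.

29/18

Against (1/3, 1/2, 1/6), each row's expected payoff is A: 7/6; B: 5/3.
Taking the (1/9, 8/9)-weighted average: (1/9)·(7/6) + (8/9)·(5/3) = 29/18.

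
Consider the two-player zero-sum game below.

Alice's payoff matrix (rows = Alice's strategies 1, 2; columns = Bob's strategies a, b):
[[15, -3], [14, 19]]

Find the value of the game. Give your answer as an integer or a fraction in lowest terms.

327/23

Row minima are -3 and 14, so Alice's maximin is 14; column maxima are 15 and 19, so Bob's minimax is 15. These differ, so the equilibrium is in mixed strategies.
Let Alice play 1 with probability p. Bob is indifferent when 15p + 14(1−p) = −3p + 19(1−p), giving p = 5/23.
Let Bob play a with probability q. Alice is indifferent when 15q − 3(1−q) = 14q + 19(1−q), giving q = 22/23.
The value is 15·(22/23) + (-3)·(1/23) = 327/23.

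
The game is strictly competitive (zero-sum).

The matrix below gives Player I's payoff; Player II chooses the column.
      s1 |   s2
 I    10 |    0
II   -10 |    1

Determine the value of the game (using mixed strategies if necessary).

10/21

Row minima are 0 and -10, so Player I's maximin is 0; column maxima are 10 and 1, so Player II's minimax is 1. These differ, so the equilibrium is in mixed strategies.
Let Player I play I with probability p. Player II is indifferent when 10p − 10(1−p) = (1−p), giving p = 11/21.
Let Player II play s1 with probability q. Player I is indifferent when 10q = −10q + (1−q), giving q = 1/21.
The value is 10·(1/21) + (0)·(20/21) = 10/21.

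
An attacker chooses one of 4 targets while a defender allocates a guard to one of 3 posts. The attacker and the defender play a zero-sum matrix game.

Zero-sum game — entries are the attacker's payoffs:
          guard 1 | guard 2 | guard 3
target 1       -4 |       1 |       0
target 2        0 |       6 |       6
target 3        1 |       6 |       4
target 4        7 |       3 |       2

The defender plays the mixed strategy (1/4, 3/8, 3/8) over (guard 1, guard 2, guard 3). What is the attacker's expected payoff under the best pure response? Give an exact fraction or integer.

target 1: (-4)·(1/4) + (1)·(3/8) + (0)·(3/8) = -5/8.
target 2: (0)·(1/4) + (6)·(3/8) + (6)·(3/8) = 9/2.
target 3: (1)·(1/4) + (6)·(3/8) + (4)·(3/8) = 4.
target 4: (7)·(1/4) + (3)·(3/8) + (2)·(3/8) = 29/8.
The best pure response is target 2 with expected payoff 9/2.

9/2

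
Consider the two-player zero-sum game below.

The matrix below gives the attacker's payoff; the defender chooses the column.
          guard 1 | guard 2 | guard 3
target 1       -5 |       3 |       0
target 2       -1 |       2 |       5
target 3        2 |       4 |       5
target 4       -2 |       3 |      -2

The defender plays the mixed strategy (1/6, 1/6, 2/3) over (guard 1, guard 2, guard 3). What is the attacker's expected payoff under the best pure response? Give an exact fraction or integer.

13/3

target 1: (-5)·(1/6) + (3)·(1/6) + (0)·(2/3) = -1/3.
target 2: (-1)·(1/6) + (2)·(1/6) + (5)·(2/3) = 7/2.
target 3: (2)·(1/6) + (4)·(1/6) + (5)·(2/3) = 13/3.
target 4: (-2)·(1/6) + (3)·(1/6) + (-2)·(2/3) = -7/6.
The best pure response is target 3 with expected payoff 13/3.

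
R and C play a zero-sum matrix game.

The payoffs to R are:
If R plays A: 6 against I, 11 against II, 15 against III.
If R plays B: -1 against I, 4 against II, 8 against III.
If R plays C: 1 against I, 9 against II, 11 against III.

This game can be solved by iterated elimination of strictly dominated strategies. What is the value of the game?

6

Row B is strictly dominated by row A (6>-1, 11>4, 15>8); eliminate B.
Row C is strictly dominated by row A (6>1, 11>9, 15>11); eliminate C.
Column III is strictly dominated by I for C (6<15); eliminate III.
Column II is strictly dominated by I for C (6<11); eliminate II.
Only (A, I) remains, with payoff 6.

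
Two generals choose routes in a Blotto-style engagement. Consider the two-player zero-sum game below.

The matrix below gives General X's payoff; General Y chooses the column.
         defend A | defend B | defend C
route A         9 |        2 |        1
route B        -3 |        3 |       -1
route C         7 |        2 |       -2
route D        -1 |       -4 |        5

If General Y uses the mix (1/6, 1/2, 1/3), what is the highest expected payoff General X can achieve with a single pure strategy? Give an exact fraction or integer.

17/6

route A: (9)·(1/6) + (2)·(1/2) + (1)·(1/3) = 17/6.
route B: (-3)·(1/6) + (3)·(1/2) + (-1)·(1/3) = 2/3.
route C: (7)·(1/6) + (2)·(1/2) + (-2)·(1/3) = 3/2.
route D: (-1)·(1/6) + (-4)·(1/2) + (5)·(1/3) = -1/2.
The best pure response is route A with expected payoff 17/6.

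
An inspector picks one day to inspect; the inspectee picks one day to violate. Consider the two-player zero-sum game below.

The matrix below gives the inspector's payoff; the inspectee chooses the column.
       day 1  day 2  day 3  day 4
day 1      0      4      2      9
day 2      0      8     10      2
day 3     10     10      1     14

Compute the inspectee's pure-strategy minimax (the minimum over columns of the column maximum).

The worst case (largest entry) in each column is day 1: 10, day 2: 10, day 3: 10, day 4: 14.
The best (smallest) of these is 10.

10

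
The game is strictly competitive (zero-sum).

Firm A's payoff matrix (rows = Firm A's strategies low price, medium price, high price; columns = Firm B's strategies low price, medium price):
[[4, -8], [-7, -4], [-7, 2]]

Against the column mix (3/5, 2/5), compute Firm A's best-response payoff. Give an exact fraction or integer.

low price: (4)·(3/5) + (-8)·(2/5) = -4/5.
medium price: (-7)·(3/5) + (-4)·(2/5) = -29/5.
high price: (-7)·(3/5) + (2)·(2/5) = -17/5.
The best pure response is low price with expected payoff -4/5.

-4/5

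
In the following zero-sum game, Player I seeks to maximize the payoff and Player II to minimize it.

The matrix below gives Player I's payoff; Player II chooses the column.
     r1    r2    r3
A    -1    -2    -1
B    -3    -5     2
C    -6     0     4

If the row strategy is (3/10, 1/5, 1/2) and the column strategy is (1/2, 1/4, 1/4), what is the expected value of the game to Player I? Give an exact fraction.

-73/40

Against (1/2, 1/4, 1/4), each row's expected payoff is A: -5/4; B: -9/4; C: -2.
Taking the (3/10, 1/5, 1/2)-weighted average: (3/10)·(-5/4) + (1/5)·(-9/4) + (1/2)·(-2) = -73/40.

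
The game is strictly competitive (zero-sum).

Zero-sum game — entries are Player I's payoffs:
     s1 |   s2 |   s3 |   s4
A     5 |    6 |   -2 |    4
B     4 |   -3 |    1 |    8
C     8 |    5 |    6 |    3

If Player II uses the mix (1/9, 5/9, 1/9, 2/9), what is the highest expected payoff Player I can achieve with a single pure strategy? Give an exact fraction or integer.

5

A: (5)·(1/9) + (6)·(5/9) + (-2)·(1/9) + (4)·(2/9) = 41/9.
B: (4)·(1/9) + (-3)·(5/9) + (1)·(1/9) + (8)·(2/9) = 2/3.
C: (8)·(1/9) + (5)·(5/9) + (6)·(1/9) + (3)·(2/9) = 5.
The best pure response is C with expected payoff 5.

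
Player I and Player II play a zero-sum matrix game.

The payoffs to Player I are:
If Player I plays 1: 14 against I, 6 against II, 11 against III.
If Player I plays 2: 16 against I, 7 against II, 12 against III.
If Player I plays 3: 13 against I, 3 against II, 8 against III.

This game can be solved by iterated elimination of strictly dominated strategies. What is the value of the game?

7

Column III is strictly dominated by II for Player II (6<11, 7<12, 3<8); eliminate III.
Column I is strictly dominated by II for Player II (6<14, 7<16, 3<13); eliminate I.
Row 3 is strictly dominated by row 1 (6>3); eliminate 3.
Row 1 is strictly dominated by row 2 (7>6); eliminate 1.
Only (2, II) remains, with payoff 7.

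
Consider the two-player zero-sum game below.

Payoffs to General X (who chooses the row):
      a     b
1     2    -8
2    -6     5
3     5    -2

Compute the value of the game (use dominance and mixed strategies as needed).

13/18

Row 1 is strictly dominated by row 3, so General X never plays it.
The remaining 2×2 game on (2, 3) × (a, b) has no saddle point. Let General X play 2 with probability p; indifference gives −6p + 5(1−p) = 5p − 2(1−p), so p = 7/18.
Similarly General Y's optimal q on a is 7/18, and the value is -6·(7/18) + (5)·(11/18) = 13/18.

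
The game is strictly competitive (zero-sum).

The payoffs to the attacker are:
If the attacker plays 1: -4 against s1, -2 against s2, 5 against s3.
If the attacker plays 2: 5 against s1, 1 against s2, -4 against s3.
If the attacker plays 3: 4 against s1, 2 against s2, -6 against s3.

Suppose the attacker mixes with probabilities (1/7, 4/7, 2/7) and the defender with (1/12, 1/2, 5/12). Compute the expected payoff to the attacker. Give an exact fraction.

Against (1/12, 1/2, 5/12), each row's expected payoff is 1: 3/4; 2: -3/4; 3: -7/6.
Taking the (1/7, 4/7, 2/7)-weighted average: (1/7)·(3/4) + (4/7)·(-3/4) + (2/7)·(-7/6) = -55/84.

-55/84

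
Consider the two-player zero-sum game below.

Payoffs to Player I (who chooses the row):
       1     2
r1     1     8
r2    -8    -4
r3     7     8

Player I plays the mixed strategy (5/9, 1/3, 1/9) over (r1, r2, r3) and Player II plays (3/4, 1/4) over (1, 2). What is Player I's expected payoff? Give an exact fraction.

Against (3/4, 1/4), each row's expected payoff is r1: 11/4; r2: -7; r3: 29/4.
Taking the (5/9, 1/3, 1/9)-weighted average: (5/9)·(11/4) + (1/3)·(-7) + (1/9)·(29/4) = 0.

0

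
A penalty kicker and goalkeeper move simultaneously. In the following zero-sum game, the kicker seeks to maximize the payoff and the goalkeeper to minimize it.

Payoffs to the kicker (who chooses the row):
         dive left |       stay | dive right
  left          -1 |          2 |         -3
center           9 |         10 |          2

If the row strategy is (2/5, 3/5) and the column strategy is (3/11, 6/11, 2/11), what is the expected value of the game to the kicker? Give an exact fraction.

Against (3/11, 6/11, 2/11), each row's expected payoff is left: 3/11; center: 91/11.
Taking the (2/5, 3/5)-weighted average: (2/5)·(3/11) + (3/5)·(91/11) = 279/55.

279/55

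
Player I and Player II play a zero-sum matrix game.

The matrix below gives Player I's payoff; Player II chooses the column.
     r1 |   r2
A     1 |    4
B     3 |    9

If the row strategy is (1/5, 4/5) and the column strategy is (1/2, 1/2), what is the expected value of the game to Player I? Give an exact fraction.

53/10

Against (1/2, 1/2), each row's expected payoff is A: 5/2; B: 6.
Taking the (1/5, 4/5)-weighted average: (1/5)·(5/2) + (4/5)·(6) = 53/10.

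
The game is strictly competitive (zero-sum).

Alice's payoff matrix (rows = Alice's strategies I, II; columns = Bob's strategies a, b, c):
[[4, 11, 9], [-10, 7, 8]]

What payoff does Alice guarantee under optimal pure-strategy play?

Row minima: 4, -10 → Alice's maximin is 4.
Column maxima: 4, 11, 9 → Bob's minimax is 4.
They coincide at (I, a), so the value is 4.

4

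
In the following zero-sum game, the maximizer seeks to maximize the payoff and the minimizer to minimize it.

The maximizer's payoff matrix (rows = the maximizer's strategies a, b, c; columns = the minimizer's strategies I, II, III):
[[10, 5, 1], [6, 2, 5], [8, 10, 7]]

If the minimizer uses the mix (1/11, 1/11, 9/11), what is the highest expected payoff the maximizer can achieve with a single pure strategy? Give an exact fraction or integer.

a: (10)·(1/11) + (5)·(1/11) + (1)·(9/11) = 24/11.
b: (6)·(1/11) + (2)·(1/11) + (5)·(9/11) = 53/11.
c: (8)·(1/11) + (10)·(1/11) + (7)·(9/11) = 81/11.
The best pure response is c with expected payoff 81/11.

81/11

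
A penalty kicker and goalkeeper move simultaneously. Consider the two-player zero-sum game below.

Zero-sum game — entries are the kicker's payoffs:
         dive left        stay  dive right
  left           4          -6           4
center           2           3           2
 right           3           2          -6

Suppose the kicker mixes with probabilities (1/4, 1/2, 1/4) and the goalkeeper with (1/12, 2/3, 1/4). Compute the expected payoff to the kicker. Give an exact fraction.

Against (1/12, 2/3, 1/4), each row's expected payoff is left: -8/3; center: 8/3; right: 1/12.
Taking the (1/4, 1/2, 1/4)-weighted average: (1/4)·(-8/3) + (1/2)·(8/3) + (1/4)·(1/12) = 11/16.

11/16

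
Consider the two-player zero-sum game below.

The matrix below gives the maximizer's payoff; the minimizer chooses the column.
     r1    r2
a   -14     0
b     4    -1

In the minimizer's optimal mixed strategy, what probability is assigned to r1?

1/19

Row minima are -14 and -1, so the maximizer's maximin is -1; column maxima are 4 and 0, so the minimizer's minimax is 0. These differ, so the equilibrium is in mixed strategies.
Let the minimizer play r1 with probability q. The maximizer is indifferent when −14q = 4q − (1−q), giving q = 1/19.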